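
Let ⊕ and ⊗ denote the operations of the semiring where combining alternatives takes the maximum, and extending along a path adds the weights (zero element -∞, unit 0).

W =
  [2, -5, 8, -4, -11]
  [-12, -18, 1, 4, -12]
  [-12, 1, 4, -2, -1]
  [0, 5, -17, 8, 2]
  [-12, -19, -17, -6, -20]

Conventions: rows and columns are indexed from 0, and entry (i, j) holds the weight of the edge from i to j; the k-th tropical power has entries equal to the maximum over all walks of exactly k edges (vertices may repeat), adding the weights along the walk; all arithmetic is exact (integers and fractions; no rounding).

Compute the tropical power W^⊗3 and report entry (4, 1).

W^⊗2:
  [4, 9, 12, 6, 7]
  [4, 9, 5, 12, 6]
  [-2, 5, 8, 6, 3]
  [8, 13, 8, 16, 10]
  [-6, -1, -4, 2, -4]
W^⊗3:
  [6, 13, 16, 14, 11]
  [12, 17, 12, 20, 14]
  [6, 11, 12, 14, 8]
  [16, 21, 16, 24, 18]
  [2, 7, 2, 10, 4]
Key observation: the optimum is the walk 4->3->3->1, with weight (-6) + 8 + 5 = 7.
Optimal value attained by: walk 4->3->3->1.
Answer: (W^⊗3)[4][1] = 7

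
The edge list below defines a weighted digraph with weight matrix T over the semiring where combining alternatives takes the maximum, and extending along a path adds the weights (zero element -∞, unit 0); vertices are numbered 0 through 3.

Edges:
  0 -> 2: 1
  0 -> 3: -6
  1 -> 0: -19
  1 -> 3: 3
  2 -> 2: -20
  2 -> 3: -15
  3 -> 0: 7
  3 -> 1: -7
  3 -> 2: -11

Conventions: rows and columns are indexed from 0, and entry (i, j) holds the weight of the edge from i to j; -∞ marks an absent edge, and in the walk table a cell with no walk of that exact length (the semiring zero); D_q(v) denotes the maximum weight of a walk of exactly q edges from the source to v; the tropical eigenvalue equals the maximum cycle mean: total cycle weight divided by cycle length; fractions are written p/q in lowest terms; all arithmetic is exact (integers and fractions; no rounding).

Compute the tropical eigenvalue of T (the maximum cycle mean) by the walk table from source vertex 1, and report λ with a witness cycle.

q=0: [-∞, 0, -∞, -∞]
q=1: [-19, -∞, -∞, 3]
q=2: [10, -4, -8, -25]
q=3: [-18, -32, 11, 4]
q=4: [11, -3, -7, -4]
Optimal cycle mean attained by: cycle 0->3->0, total (-6) + 7, length 2.
Answer: λ = 1/2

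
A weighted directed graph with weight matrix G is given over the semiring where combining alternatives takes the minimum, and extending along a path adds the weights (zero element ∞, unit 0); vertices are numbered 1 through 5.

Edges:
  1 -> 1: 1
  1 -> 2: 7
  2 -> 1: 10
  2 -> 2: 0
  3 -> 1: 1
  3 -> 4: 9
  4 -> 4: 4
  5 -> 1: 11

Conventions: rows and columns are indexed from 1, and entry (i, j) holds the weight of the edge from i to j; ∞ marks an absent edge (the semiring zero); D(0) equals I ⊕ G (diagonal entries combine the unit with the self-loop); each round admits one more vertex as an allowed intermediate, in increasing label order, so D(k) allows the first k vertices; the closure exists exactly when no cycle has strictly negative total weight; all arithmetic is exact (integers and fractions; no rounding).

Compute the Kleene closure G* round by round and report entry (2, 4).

D(0):
  [0, 7, ∞, ∞, ∞]
  [10, 0, ∞, ∞, ∞]
  [1, ∞, 0, 9, ∞]
  [∞, ∞, ∞, 0, ∞]
  [11, ∞, ∞, ∞, 0]
D(1):
  [0, 7, ∞, ∞, ∞]
  [10, 0, ∞, ∞, ∞]
  [1, 8, 0, 9, ∞]
  [∞, ∞, ∞, 0, ∞]
  [11, 18, ∞, ∞, 0]
D(2):
  [0, 7, ∞, ∞, ∞]
  [10, 0, ∞, ∞, ∞]
  [1, 8, 0, 9, ∞]
  [∞, ∞, ∞, 0, ∞]
  [11, 18, ∞, ∞, 0]
D(3):
  [0, 7, ∞, ∞, ∞]
  [10, 0, ∞, ∞, ∞]
  [1, 8, 0, 9, ∞]
  [∞, ∞, ∞, 0, ∞]
  [11, 18, ∞, ∞, 0]
D(4):
  [0, 7, ∞, ∞, ∞]
  [10, 0, ∞, ∞, ∞]
  [1, 8, 0, 9, ∞]
  [∞, ∞, ∞, 0, ∞]
  [11, 18, ∞, ∞, 0]
D(5):
  [0, 7, ∞, ∞, ∞]
  [10, 0, ∞, ∞, ∞]
  [1, 8, 0, 9, ∞]
  [∞, ∞, ∞, 0, ∞]
  [11, 18, ∞, ∞, 0]
Answer: G*[2][4] = ∞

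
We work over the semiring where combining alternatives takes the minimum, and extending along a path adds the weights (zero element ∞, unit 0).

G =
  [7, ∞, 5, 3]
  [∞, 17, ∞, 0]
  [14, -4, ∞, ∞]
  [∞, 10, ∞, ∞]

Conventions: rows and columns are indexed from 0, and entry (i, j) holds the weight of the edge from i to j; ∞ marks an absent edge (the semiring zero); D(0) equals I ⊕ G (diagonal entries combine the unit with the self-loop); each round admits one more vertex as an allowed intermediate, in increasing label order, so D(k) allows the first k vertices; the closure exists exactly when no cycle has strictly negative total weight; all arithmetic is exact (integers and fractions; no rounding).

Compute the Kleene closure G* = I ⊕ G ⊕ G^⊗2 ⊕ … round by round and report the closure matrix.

D(0):
  [0, ∞, 5, 3]
  [∞, 0, ∞, 0]
  [14, -4, 0, ∞]
  [∞, 10, ∞, 0]
D(1):
  [0, ∞, 5, 3]
  [∞, 0, ∞, 0]
  [14, -4, 0, 17]
  [∞, 10, ∞, 0]
D(2):
  [0, ∞, 5, 3]
  [∞, 0, ∞, 0]
  [14, -4, 0, -4]
  [∞, 10, ∞, 0]
D(3):
  [0, 1, 5, 1]
  [∞, 0, ∞, 0]
  [14, -4, 0, -4]
  [∞, 10, ∞, 0]
D(4):
  [0, 1, 5, 1]
  [∞, 0, ∞, 0]
  [14, -4, 0, -4]
  [∞, 10, ∞, 0]
Answer: G* = [[0, 1, 5, 1], [∞, 0, ∞, 0], [14, -4, 0, -4], [∞, 10, ∞, 0]]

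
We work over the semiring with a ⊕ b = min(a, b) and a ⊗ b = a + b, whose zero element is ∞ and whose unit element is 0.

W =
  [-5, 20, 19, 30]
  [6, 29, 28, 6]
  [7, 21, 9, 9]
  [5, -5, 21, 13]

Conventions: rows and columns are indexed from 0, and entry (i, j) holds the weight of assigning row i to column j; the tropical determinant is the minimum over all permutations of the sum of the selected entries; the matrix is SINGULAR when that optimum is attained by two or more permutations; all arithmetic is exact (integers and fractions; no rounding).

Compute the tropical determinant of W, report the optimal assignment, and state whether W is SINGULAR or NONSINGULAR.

σ = (0, 1, 2, 3): (-5) + 29 + 9 + 13 = 46
σ = (0, 1, 3, 2): (-5) + 29 + 9 + 21 = 54
σ = (0, 2, 1, 3): (-5) + 28 + 21 + 13 = 57
σ = (0, 2, 3, 1): (-5) + 28 + 9 + (-5) = 27
σ = (0, 3, 1, 2): (-5) + 6 + 21 + 21 = 43
σ = (0, 3, 2, 1): (-5) + 6 + 9 + (-5) = 5
σ = (1, 0, 2, 3): 20 + 6 + 9 + 13 = 48
σ = (1, 0, 3, 2): 20 + 6 + 9 + 21 = 56
σ = (1, 2, 0, 3): 20 + 28 + 7 + 13 = 68
σ = (1, 2, 3, 0): 20 + 28 + 9 + 5 = 62
σ = (1, 3, 0, 2): 20 + 6 + 7 + 21 = 54
σ = (1, 3, 2, 0): 20 + 6 + 9 + 5 = 40
σ = (2, 0, 1, 3): 19 + 6 + 21 + 13 = 59
σ = (2, 0, 3, 1): 19 + 6 + 9 + (-5) = 29
σ = (2, 1, 0, 3): 19 + 29 + 7 + 13 = 68
σ = (2, 1, 3, 0): 19 + 29 + 9 + 5 = 62
σ = (2, 3, 0, 1): 19 + 6 + 7 + (-5) = 27
σ = (2, 3, 1, 0): 19 + 6 + 21 + 5 = 51
σ = (3, 0, 1, 2): 30 + 6 + 21 + 21 = 78
σ = (3, 0, 2, 1): 30 + 6 + 9 + (-5) = 40
σ = (3, 1, 0, 2): 30 + 29 + 7 + 21 = 87
σ = (3, 1, 2, 0): 30 + 29 + 9 + 5 = 73
σ = (3, 2, 0, 1): 30 + 28 + 7 + (-5) = 60
σ = (3, 2, 1, 0): 30 + 28 + 21 + 5 = 84
Optimal value attained by: σ = (0, 3, 2, 1).
Answer: det⊕(W) = 5; verdict: NONSINGULAR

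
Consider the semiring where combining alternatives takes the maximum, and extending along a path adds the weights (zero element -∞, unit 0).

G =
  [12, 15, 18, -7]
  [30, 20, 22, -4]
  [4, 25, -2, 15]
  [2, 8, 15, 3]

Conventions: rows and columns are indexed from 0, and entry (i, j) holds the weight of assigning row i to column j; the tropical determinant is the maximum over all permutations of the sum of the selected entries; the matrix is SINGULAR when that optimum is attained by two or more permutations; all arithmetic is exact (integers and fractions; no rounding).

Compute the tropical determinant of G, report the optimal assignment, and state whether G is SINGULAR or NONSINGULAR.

σ = (0, 1, 2, 3): 12 + 20 + (-2) + 3 = 33
σ = (0, 1, 3, 2): 12 + 20 + 15 + 15 = 62
σ = (0, 2, 1, 3): 12 + 22 + 25 + 3 = 62
σ = (0, 2, 3, 1): 12 + 22 + 15 + 8 = 57
σ = (0, 3, 1, 2): 12 + (-4) + 25 + 15 = 48
σ = (0, 3, 2, 1): 12 + (-4) + (-2) + 8 = 14
σ = (1, 0, 2, 3): 15 + 30 + (-2) + 3 = 46
σ = (1, 0, 3, 2): 15 + 30 + 15 + 15 = 75
σ = (1, 2, 0, 3): 15 + 22 + 4 + 3 = 44
σ = (1, 2, 3, 0): 15 + 22 + 15 + 2 = 54
σ = (1, 3, 0, 2): 15 + (-4) + 4 + 15 = 30
σ = (1, 3, 2, 0): 15 + (-4) + (-2) + 2 = 11
σ = (2, 0, 1, 3): 18 + 30 + 25 + 3 = 76
σ = (2, 0, 3, 1): 18 + 30 + 15 + 8 = 71
σ = (2, 1, 0, 3): 18 + 20 + 4 + 3 = 45
σ = (2, 1, 3, 0): 18 + 20 + 15 + 2 = 55
σ = (2, 3, 0, 1): 18 + (-4) + 4 + 8 = 26
σ = (2, 3, 1, 0): 18 + (-4) + 25 + 2 = 41
σ = (3, 0, 1, 2): (-7) + 30 + 25 + 15 = 63
σ = (3, 0, 2, 1): (-7) + 30 + (-2) + 8 = 29
σ = (3, 1, 0, 2): (-7) + 20 + 4 + 15 = 32
σ = (3, 1, 2, 0): (-7) + 20 + (-2) + 2 = 13
σ = (3, 2, 0, 1): (-7) + 22 + 4 + 8 = 27
σ = (3, 2, 1, 0): (-7) + 22 + 25 + 2 = 42
Optimal value attained by: σ = (2, 0, 1, 3).
Answer: det⊕(G) = 76; verdict: NONSINGULAR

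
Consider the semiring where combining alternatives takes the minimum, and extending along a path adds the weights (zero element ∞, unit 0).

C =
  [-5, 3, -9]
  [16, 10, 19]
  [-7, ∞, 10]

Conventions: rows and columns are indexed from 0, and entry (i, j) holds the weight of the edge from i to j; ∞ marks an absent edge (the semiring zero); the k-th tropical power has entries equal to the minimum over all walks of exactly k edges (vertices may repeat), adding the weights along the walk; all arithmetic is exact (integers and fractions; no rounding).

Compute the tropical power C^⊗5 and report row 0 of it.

C^⊗2:
  [-16, -2, -14]
  [11, 19, 7]
  [-12, -4, -16]
C^⊗3:
  [-21, -13, -25]
  [0, 14, 2]
  [-23, -9, -21]
C^⊗4:
  [-32, -18, -30]
  [-5, 3, -9]
  [-28, -20, -32]
C^⊗5:
  [-37, -29, -41]
  [-16, -2, -14]
  [-39, -25, -37]
Answer: row 0 of C^⊗5 = [-37, -29, -41]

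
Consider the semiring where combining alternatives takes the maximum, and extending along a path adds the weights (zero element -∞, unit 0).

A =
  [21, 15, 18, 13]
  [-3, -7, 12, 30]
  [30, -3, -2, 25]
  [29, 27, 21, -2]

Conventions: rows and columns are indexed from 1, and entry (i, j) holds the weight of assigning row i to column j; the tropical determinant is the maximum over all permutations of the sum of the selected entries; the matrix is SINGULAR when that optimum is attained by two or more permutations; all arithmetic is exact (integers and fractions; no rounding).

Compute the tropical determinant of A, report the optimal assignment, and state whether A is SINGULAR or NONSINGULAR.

σ = (1, 2, 3, 4): 21 + (-7) + (-2) + (-2) = 10
σ = (1, 2, 4, 3): 21 + (-7) + 25 + 21 = 60
σ = (1, 3, 2, 4): 21 + 12 + (-3) + (-2) = 28
σ = (1, 3, 4, 2): 21 + 12 + 25 + 27 = 85
σ = (1, 4, 2, 3): 21 + 30 + (-3) + 21 = 69
σ = (1, 4, 3, 2): 21 + 30 + (-2) + 27 = 76
σ = (2, 1, 3, 4): 15 + (-3) + (-2) + (-2) = 8
σ = (2, 1, 4, 3): 15 + (-3) + 25 + 21 = 58
σ = (2, 3, 1, 4): 15 + 12 + 30 + (-2) = 55
σ = (2, 3, 4, 1): 15 + 12 + 25 + 29 = 81
σ = (2, 4, 1, 3): 15 + 30 + 30 + 21 = 96
σ = (2, 4, 3, 1): 15 + 30 + (-2) + 29 = 72
σ = (3, 1, 2, 4): 18 + (-3) + (-3) + (-2) = 10
σ = (3, 1, 4, 2): 18 + (-3) + 25 + 27 = 67
σ = (3, 2, 1, 4): 18 + (-7) + 30 + (-2) = 39
σ = (3, 2, 4, 1): 18 + (-7) + 25 + 29 = 65
σ = (3, 4, 1, 2): 18 + 30 + 30 + 27 = 105
σ = (3, 4, 2, 1): 18 + 30 + (-3) + 29 = 74
σ = (4, 1, 2, 3): 13 + (-3) + (-3) + 21 = 28
σ = (4, 1, 3, 2): 13 + (-3) + (-2) + 27 = 35
σ = (4, 2, 1, 3): 13 + (-7) + 30 + 21 = 57
σ = (4, 2, 3, 1): 13 + (-7) + (-2) + 29 = 33
σ = (4, 3, 1, 2): 13 + 12 + 30 + 27 = 82
σ = (4, 3, 2, 1): 13 + 12 + (-3) + 29 = 51
Optimal value attained by: σ = (3, 4, 1, 2).
Answer: det⊕(A) = 105; verdict: NONSINGULAR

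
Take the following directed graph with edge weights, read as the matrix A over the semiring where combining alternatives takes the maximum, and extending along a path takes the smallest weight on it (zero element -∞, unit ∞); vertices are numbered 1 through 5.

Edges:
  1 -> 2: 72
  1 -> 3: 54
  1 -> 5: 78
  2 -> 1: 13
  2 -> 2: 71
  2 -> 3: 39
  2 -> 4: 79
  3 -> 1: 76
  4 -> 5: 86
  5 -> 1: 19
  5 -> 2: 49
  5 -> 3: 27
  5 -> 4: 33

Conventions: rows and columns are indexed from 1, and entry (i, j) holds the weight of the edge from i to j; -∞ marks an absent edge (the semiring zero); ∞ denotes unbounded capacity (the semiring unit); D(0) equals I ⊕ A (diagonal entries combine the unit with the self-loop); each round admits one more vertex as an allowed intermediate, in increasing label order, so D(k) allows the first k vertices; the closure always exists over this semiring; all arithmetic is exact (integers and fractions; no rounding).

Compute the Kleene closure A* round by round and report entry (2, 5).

D(0):
  [∞, 72, 54, -∞, 78]
  [13, ∞, 39, 79, -∞]
  [76, -∞, ∞, -∞, -∞]
  [-∞, -∞, -∞, ∞, 86]
  [19, 49, 27, 33, ∞]
D(1):
  [∞, 72, 54, -∞, 78]
  [13, ∞, 39, 79, 13]
  [76, 72, ∞, -∞, 76]
  [-∞, -∞, -∞, ∞, 86]
  [19, 49, 27, 33, ∞]
D(2):
  [∞, 72, 54, 72, 78]
  [13, ∞, 39, 79, 13]
  [76, 72, ∞, 72, 76]
  [-∞, -∞, -∞, ∞, 86]
  [19, 49, 39, 49, ∞]
D(3):
  [∞, 72, 54, 72, 78]
  [39, ∞, 39, 79, 39]
  [76, 72, ∞, 72, 76]
  [-∞, -∞, -∞, ∞, 86]
  [39, 49, 39, 49, ∞]
D(4):
  [∞, 72, 54, 72, 78]
  [39, ∞, 39, 79, 79]
  [76, 72, ∞, 72, 76]
  [-∞, -∞, -∞, ∞, 86]
  [39, 49, 39, 49, ∞]
D(5):
  [∞, 72, 54, 72, 78]
  [39, ∞, 39, 79, 79]
  [76, 72, ∞, 72, 76]
  [39, 49, 39, ∞, 86]
  [39, 49, 39, 49, ∞]
Answer: A*[2][5] = 79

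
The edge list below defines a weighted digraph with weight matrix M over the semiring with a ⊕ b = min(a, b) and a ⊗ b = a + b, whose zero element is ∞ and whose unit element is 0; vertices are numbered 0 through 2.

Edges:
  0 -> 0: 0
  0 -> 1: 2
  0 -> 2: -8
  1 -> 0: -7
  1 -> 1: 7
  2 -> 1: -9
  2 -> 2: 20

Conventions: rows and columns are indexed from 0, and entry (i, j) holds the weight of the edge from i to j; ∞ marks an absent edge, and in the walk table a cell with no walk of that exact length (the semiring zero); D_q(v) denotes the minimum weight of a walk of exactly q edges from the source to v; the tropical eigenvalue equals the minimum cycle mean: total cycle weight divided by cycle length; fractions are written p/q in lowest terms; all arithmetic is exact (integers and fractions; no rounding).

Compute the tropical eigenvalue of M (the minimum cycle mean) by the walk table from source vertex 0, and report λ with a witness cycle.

q=0: [0, ∞, ∞]
q=1: [0, 2, -8]
q=2: [-5, -17, -8]
q=3: [-24, -17, -13]
Optimal cycle mean attained by: cycle 0->2->1->0, total (-8) + (-9) + (-7), length 3.
Answer: λ = -8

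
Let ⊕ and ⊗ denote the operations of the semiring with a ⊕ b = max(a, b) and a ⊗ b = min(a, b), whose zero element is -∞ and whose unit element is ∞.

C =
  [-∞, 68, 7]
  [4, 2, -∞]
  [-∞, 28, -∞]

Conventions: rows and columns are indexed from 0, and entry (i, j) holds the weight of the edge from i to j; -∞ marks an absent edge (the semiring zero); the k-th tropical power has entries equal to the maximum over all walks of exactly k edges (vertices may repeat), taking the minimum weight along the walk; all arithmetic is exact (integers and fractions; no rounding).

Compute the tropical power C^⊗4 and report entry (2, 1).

C^⊗2:
  [4, 7, -∞]
  [2, 4, 4]
  [4, 2, -∞]
C^⊗3:
  [4, 4, 4]
  [4, 4, 2]
  [2, 4, 4]
C^⊗4:
  [4, 4, 4]
  [4, 4, 4]
  [4, 4, 2]
Key observation: the optimum is the walk 2->1->0->2->1, with weight 28 min 4 min 7 min 28 = 4.
Optimal value attained by: walk 2->1->0->2->1.
Answer: (C^⊗4)[2][1] = 4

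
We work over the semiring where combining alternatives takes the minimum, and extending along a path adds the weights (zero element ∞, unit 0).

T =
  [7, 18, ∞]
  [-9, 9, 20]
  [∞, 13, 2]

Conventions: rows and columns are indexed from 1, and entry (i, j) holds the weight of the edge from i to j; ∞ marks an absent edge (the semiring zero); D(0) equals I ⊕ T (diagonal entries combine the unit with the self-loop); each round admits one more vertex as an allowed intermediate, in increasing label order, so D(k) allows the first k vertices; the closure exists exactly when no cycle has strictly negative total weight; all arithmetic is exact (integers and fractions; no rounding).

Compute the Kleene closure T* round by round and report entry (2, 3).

D(0):
  [0, 18, ∞]
  [-9, 0, 20]
  [∞, 13, 0]
D(1):
  [0, 18, ∞]
  [-9, 0, 20]
  [∞, 13, 0]
D(2):
  [0, 18, 38]
  [-9, 0, 20]
  [4, 13, 0]
D(3):
  [0, 18, 38]
  [-9, 0, 20]
  [4, 13, 0]
Answer: T*[2][3] = 20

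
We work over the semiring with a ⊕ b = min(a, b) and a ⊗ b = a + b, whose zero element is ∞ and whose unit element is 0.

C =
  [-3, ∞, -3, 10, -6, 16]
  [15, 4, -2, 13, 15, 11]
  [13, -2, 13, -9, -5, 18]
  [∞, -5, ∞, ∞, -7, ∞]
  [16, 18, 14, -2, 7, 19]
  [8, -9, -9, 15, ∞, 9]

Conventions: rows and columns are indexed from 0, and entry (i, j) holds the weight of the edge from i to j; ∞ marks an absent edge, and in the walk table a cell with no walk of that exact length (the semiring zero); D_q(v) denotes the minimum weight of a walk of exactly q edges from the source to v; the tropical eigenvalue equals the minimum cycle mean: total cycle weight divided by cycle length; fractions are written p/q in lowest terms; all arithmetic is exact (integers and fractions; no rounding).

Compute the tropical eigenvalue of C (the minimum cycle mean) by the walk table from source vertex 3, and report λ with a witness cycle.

q=0: [∞, ∞, ∞, 0, ∞, ∞]
q=1: [∞, -5, ∞, ∞, -7, ∞]
q=2: [9, -1, -7, -9, 0, 6]
q=3: [6, -14, -3, -16, -16, 10]
q=4: [0, -21, -16, -18, -23, -3]
q=5: [-7, -23, -23, -25, -25, -10]
q=6: [-10, -30, -25, -32, -32, -12]
Optimal cycle mean attained by: cycle 1->2->3->1, total (-2) + (-9) + (-5), length 3.
Answer: λ = -16/3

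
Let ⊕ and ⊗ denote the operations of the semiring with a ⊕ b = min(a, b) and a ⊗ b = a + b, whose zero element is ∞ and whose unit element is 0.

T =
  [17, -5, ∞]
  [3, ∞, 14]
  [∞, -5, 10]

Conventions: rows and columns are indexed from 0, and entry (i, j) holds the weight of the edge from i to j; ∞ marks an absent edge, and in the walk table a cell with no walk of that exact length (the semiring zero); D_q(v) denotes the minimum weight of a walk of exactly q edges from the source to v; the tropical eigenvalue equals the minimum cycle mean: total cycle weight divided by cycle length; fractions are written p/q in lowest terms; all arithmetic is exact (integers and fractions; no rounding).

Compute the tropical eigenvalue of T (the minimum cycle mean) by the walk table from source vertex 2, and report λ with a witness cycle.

q=0: [∞, ∞, 0]
q=1: [∞, -5, 10]
q=2: [-2, 5, 9]
q=3: [8, -7, 19]
Optimal cycle mean attained by: cycle 0->1->0, total (-5) + 3, length 2.
Answer: λ = -1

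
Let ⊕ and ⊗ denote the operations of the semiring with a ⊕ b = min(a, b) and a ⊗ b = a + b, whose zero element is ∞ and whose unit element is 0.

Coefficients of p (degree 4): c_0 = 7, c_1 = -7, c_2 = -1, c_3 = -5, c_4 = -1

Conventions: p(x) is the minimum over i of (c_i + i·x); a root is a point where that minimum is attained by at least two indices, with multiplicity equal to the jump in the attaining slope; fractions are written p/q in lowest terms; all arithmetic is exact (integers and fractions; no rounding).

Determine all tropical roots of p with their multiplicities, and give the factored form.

hull edge (i=0, c=7) to (i=1, c=-7): slope -14, span 1
hull edge (i=1, c=-7) to (i=3, c=-5): slope 1, span 2
hull edge (i=3, c=-5) to (i=4, c=-1): slope 4, span 1
Factored form: p(x) = -1 ⊗ (x ⊕ (-4)) ⊗ (x ⊕ (-1)) ⊗ (x ⊕ (-1)) ⊗ (x ⊕ 14)
Answer: roots = -4 (mult 1), -1 (mult 2), 14 (mult 1)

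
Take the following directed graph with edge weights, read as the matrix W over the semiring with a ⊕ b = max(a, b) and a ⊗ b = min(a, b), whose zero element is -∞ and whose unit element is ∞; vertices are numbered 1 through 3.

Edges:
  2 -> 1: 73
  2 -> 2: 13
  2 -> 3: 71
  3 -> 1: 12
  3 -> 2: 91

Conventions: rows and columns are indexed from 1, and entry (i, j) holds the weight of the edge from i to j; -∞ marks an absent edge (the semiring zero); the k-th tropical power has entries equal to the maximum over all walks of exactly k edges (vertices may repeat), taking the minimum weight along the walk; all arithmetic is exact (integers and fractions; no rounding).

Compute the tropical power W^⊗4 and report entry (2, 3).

W^⊗2:
  [-∞, -∞, -∞]
  [13, 71, 13]
  [73, 13, 71]
W^⊗3:
  [-∞, -∞, -∞]
  [71, 13, 71]
  [13, 71, 13]
W^⊗4:
  [-∞, -∞, -∞]
  [13, 71, 13]
  [71, 13, 71]
Key observation: the optimum is the walk 2->2->3->2->3, with weight 13 min 71 min 91 min 71 = 13.
Optimal value attained by: walk 2->2->3->2->3.
Answer: (W^⊗4)[2][3] = 13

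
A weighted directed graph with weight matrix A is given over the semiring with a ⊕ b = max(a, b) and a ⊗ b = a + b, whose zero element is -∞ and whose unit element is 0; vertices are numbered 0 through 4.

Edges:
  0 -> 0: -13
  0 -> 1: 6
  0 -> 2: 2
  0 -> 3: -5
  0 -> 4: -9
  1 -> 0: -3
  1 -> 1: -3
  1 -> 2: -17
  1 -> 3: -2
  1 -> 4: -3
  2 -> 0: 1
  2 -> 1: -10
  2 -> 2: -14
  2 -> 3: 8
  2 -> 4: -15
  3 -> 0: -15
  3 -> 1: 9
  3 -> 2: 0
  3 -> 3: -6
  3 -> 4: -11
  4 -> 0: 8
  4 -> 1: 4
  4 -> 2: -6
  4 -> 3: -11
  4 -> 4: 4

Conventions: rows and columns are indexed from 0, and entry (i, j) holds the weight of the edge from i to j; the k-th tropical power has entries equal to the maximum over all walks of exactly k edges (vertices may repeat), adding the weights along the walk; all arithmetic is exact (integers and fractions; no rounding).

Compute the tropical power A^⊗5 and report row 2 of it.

A^⊗2:
  [3, 4, -5, 10, 3]
  [5, 7, -1, -5, 1]
  [-7, 17, 8, 2, -3]
  [6, 6, -6, 8, 6]
  [12, 14, 10, 3, 8]
A^⊗3:
  [11, 19, 10, 4, 7]
  [9, 11, 7, 7, 5]
  [14, 14, 2, 16, 14]
  [14, 17, 8, 4, 10]
  [16, 18, 14, 18, 12]
A^⊗4:
  [16, 17, 13, 18, 16]
  [13, 16, 11, 15, 9]
  [22, 25, 16, 12, 18]
  [18, 20, 16, 16, 14]
  [20, 27, 18, 22, 16]
A^⊗5:
  [24, 27, 18, 21, 20]
  [17, 24, 15, 19, 13]
  [26, 28, 24, 24, 22]
  [22, 25, 20, 24, 18]
  [24, 31, 22, 26, 24]
Answer: row 2 of A^⊗5 = [26, 28, 24, 24, 22]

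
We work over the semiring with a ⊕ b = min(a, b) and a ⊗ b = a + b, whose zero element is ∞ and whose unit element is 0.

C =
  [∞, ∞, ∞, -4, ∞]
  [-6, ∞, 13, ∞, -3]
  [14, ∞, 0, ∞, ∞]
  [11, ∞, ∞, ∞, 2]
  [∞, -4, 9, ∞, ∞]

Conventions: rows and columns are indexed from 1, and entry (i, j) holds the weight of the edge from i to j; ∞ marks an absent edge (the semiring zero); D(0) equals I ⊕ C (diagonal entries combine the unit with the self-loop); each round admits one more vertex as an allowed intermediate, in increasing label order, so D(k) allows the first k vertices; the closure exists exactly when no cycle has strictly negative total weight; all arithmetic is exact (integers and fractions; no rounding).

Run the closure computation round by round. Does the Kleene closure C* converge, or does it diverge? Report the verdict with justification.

D(0):
  [0, ∞, ∞, -4, ∞]
  [-6, 0, 13, ∞, -3]
  [14, ∞, 0, ∞, ∞]
  [11, ∞, ∞, 0, 2]
  [∞, -4, 9, ∞, 0]
D(1):
  [0, ∞, ∞, -4, ∞]
  [-6, 0, 13, -10, -3]
  [14, ∞, 0, 10, ∞]
  [11, ∞, ∞, 0, 2]
  [∞, -4, 9, ∞, 0]
Detection: at round 2, diagonal entry (5, 5) turns strictly negative.
Key observation: the cycle 5->2->5 has total weight (-4) + (-3), which is strictly negative.
Answer: DIVERGES — negative cycle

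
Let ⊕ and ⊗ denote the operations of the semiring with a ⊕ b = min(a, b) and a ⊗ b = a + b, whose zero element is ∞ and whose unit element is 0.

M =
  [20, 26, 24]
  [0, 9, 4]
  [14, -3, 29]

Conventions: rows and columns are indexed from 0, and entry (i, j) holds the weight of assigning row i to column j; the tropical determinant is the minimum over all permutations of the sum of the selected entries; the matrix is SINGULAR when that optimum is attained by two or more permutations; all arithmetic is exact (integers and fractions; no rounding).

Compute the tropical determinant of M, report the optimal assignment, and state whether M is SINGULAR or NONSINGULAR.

σ = (0, 1, 2): 20 + 9 + 29 = 58
σ = (0, 2, 1): 20 + 4 + (-3) = 21
σ = (1, 0, 2): 26 + 0 + 29 = 55
σ = (1, 2, 0): 26 + 4 + 14 = 44
σ = (2, 0, 1): 24 + 0 + (-3) = 21
σ = (2, 1, 0): 24 + 9 + 14 = 47
Optimal value attained by: σ = (0, 2, 1).
Answer: det⊕(M) = 21; verdict: SINGULAR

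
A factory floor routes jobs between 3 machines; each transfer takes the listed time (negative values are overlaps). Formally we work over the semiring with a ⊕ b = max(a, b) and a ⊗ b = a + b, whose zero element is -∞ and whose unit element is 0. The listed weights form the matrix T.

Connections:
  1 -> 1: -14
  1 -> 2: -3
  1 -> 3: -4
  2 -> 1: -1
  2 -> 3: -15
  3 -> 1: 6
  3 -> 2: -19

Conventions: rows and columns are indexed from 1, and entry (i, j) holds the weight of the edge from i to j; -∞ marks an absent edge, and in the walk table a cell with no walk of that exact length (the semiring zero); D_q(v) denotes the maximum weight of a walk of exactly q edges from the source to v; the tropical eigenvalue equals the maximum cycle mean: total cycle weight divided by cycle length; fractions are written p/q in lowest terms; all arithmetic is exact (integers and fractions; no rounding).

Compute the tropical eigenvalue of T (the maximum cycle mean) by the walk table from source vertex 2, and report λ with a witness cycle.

q=0: [-∞, 0, -∞]
q=1: [-1, -∞, -15]
q=2: [-9, -4, -5]
q=3: [1, -12, -13]
Optimal cycle mean attained by: cycle 1->3->1, total (-4) + 6, length 2.
Answer: λ = 1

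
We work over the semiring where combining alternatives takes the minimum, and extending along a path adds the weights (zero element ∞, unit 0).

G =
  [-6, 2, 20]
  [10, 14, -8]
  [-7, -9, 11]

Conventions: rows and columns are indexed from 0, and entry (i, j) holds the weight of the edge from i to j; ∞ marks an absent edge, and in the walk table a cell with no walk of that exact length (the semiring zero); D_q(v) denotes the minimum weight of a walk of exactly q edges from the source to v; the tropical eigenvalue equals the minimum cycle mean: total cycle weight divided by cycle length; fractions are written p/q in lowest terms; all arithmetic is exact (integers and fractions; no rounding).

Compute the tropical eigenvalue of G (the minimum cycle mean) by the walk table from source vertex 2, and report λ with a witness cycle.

q=0: [∞, ∞, 0]
q=1: [-7, -9, 11]
q=2: [-13, -5, -17]
q=3: [-24, -26, -13]
Optimal cycle mean attained by: cycle 1->2->1, total (-8) + (-9), length 2.
Answer: λ = -17/2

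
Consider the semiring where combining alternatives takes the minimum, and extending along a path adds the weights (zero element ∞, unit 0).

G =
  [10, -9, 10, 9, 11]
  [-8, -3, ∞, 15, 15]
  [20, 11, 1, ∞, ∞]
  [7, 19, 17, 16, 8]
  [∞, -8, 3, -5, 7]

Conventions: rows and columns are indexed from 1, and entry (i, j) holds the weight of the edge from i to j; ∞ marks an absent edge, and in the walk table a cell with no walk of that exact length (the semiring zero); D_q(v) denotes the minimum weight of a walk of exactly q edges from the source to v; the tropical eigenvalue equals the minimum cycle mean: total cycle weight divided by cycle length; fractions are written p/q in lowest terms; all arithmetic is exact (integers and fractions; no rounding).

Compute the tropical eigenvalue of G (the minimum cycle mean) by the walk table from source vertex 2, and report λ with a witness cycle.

q=0: [∞, 0, ∞, ∞, ∞]
q=1: [-8, -3, ∞, 15, 15]
q=2: [-11, -17, 2, 1, 3]
q=3: [-25, -20, -1, -2, -2]
q=4: [-28, -34, -15, -16, -14]
q=5: [-42, -37, -18, -19, -19]
Optimal cycle mean attained by: cycle 1->2->1, total (-9) + (-8), length 2.
Answer: λ = -17/2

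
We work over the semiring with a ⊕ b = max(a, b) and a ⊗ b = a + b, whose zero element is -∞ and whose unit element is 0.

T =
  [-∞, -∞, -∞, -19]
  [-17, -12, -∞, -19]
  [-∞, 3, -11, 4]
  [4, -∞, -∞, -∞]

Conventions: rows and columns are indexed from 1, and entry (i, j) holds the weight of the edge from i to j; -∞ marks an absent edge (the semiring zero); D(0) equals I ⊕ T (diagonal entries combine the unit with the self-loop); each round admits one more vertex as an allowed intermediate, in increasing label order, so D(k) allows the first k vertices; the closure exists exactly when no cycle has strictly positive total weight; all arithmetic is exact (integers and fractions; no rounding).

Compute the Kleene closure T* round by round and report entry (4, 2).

D(0):
  [0, -∞, -∞, -19]
  [-17, 0, -∞, -19]
  [-∞, 3, 0, 4]
  [4, -∞, -∞, 0]
D(1):
  [0, -∞, -∞, -19]
  [-17, 0, -∞, -19]
  [-∞, 3, 0, 4]
  [4, -∞, -∞, 0]
D(2):
  [0, -∞, -∞, -19]
  [-17, 0, -∞, -19]
  [-14, 3, 0, 4]
  [4, -∞, -∞, 0]
D(3):
  [0, -∞, -∞, -19]
  [-17, 0, -∞, -19]
  [-14, 3, 0, 4]
  [4, -∞, -∞, 0]
D(4):
  [0, -∞, -∞, -19]
  [-15, 0, -∞, -19]
  [8, 3, 0, 4]
  [4, -∞, -∞, 0]
Answer: T*[4][2] = -∞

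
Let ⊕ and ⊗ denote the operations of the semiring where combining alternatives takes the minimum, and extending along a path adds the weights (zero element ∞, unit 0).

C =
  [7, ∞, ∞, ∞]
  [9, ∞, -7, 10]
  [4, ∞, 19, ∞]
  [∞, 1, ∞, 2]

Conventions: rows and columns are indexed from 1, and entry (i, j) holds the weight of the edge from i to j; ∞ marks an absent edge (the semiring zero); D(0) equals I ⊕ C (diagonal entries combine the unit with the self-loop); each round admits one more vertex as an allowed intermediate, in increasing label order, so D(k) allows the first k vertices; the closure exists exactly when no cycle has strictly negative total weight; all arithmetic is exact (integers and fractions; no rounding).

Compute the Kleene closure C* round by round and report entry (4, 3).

D(0):
  [0, ∞, ∞, ∞]
  [9, 0, -7, 10]
  [4, ∞, 0, ∞]
  [∞, 1, ∞, 0]
D(1):
  [0, ∞, ∞, ∞]
  [9, 0, -7, 10]
  [4, ∞, 0, ∞]
  [∞, 1, ∞, 0]
D(2):
  [0, ∞, ∞, ∞]
  [9, 0, -7, 10]
  [4, ∞, 0, ∞]
  [10, 1, -6, 0]
D(3):
  [0, ∞, ∞, ∞]
  [-3, 0, -7, 10]
  [4, ∞, 0, ∞]
  [-2, 1, -6, 0]
D(4):
  [0, ∞, ∞, ∞]
  [-3, 0, -7, 10]
  [4, ∞, 0, ∞]
  [-2, 1, -6, 0]
Answer: C*[4][3] = -6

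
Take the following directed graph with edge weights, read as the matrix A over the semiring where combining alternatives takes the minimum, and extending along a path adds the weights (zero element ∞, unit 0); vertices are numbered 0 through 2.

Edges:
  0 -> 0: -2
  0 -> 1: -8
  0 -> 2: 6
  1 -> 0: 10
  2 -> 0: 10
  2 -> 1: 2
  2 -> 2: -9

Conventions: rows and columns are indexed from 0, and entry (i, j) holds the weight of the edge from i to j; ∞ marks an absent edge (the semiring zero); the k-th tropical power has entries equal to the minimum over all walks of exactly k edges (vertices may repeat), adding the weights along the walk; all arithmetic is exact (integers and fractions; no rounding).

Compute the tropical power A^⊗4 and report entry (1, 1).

A^⊗2:
  [-4, -10, -3]
  [8, 2, 16]
  [1, -7, -18]
A^⊗3:
  [-6, -12, -12]
  [6, 0, 7]
  [-8, -16, -27]
A^⊗4:
  [-8, -14, -21]
  [4, -2, -2]
  [-17, -25, -36]
Key observation: the optimum is the walk 1->0->0->0->1, with weight 10 + (-2) + (-2) + (-8) = -2.
Optimal value attained by: walk 1->0->0->0->1.
Answer: (A^⊗4)[1][1] = -2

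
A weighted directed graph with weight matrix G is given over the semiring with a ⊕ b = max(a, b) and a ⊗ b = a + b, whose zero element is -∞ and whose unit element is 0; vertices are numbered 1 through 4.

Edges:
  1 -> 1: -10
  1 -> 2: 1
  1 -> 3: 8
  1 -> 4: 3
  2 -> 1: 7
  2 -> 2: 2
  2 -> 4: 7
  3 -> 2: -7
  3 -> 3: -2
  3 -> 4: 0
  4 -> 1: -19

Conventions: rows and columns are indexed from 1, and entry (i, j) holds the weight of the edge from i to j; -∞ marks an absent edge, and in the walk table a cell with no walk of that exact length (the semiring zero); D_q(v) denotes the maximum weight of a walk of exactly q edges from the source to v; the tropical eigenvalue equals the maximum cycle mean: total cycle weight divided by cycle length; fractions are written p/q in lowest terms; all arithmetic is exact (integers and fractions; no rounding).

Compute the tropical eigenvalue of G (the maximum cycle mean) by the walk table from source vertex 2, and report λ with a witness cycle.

q=0: [-∞, 0, -∞, -∞]
q=1: [7, 2, -∞, 7]
q=2: [9, 8, 15, 10]
q=3: [15, 10, 17, 15]
q=4: [17, 16, 23, 18]
Optimal cycle mean attained by: cycle 1->2->1, total 1 + 7, length 2.
Answer: λ = 4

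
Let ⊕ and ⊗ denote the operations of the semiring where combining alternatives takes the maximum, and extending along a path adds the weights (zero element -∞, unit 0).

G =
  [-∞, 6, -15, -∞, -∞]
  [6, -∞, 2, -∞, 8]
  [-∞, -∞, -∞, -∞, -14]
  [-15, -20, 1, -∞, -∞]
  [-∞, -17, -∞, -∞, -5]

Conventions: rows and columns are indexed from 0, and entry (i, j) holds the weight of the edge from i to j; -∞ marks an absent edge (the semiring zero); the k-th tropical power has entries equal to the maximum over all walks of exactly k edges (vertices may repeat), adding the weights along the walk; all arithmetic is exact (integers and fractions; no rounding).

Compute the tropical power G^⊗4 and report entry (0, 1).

G^⊗2:
  [12, -∞, 8, -∞, 14]
  [-∞, 12, -9, -∞, 3]
  [-∞, -31, -∞, -∞, -19]
  [-14, -9, -18, -∞, -12]
  [-11, -22, -15, -∞, -9]
G^⊗3:
  [-∞, 18, -3, -∞, 9]
  [18, -14, 14, -∞, 20]
  [-25, -36, -29, -∞, -23]
  [-3, -8, -7, -∞, -1]
  [-16, -5, -20, -∞, -14]
G^⊗4:
  [24, -8, 20, -∞, 26]
  [-8, 24, 3, -∞, 15]
  [-30, -19, -34, -∞, -28]
  [-2, 3, -6, -∞, 0]
  [1, -10, -3, -∞, 3]
Key observation: the optimum is the walk 0->1->4->4->1, with weight 6 + 8 + (-5) + (-17) = -8.
Optimal value attained by: walk 0->1->4->4->1.
Answer: (G^⊗4)[0][1] = -8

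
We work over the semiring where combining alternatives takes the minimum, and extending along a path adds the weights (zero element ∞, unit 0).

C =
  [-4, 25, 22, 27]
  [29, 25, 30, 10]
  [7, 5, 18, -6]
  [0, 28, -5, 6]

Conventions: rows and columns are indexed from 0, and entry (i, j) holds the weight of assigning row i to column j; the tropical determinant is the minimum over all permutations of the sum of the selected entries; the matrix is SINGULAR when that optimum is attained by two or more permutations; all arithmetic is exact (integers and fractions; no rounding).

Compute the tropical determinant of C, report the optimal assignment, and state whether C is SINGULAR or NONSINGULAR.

σ = (0, 1, 2, 3): (-4) + 25 + 18 + 6 = 45
σ = (0, 1, 3, 2): (-4) + 25 + (-6) + (-5) = 10
σ = (0, 2, 1, 3): (-4) + 30 + 5 + 6 = 37
σ = (0, 2, 3, 1): (-4) + 30 + (-6) + 28 = 48
σ = (0, 3, 1, 2): (-4) + 10 + 5 + (-5) = 6
σ = (0, 3, 2, 1): (-4) + 10 + 18 + 28 = 52
σ = (1, 0, 2, 3): 25 + 29 + 18 + 6 = 78
σ = (1, 0, 3, 2): 25 + 29 + (-6) + (-5) = 43
σ = (1, 2, 0, 3): 25 + 30 + 7 + 6 = 68
σ = (1, 2, 3, 0): 25 + 30 + (-6) + 0 = 49
σ = (1, 3, 0, 2): 25 + 10 + 7 + (-5) = 37
σ = (1, 3, 2, 0): 25 + 10 + 18 + 0 = 53
σ = (2, 0, 1, 3): 22 + 29 + 5 + 6 = 62
σ = (2, 0, 3, 1): 22 + 29 + (-6) + 28 = 73
σ = (2, 1, 0, 3): 22 + 25 + 7 + 6 = 60
σ = (2, 1, 3, 0): 22 + 25 + (-6) + 0 = 41
σ = (2, 3, 0, 1): 22 + 10 + 7 + 28 = 67
σ = (2, 3, 1, 0): 22 + 10 + 5 + 0 = 37
σ = (3, 0, 1, 2): 27 + 29 + 5 + (-5) = 56
σ = (3, 0, 2, 1): 27 + 29 + 18 + 28 = 102
σ = (3, 1, 0, 2): 27 + 25 + 7 + (-5) = 54
σ = (3, 1, 2, 0): 27 + 25 + 18 + 0 = 70
σ = (3, 2, 0, 1): 27 + 30 + 7 + 28 = 92
σ = (3, 2, 1, 0): 27 + 30 + 5 + 0 = 62
Optimal value attained by: σ = (0, 3, 1, 2).
Answer: det⊕(C) = 6; verdict: NONSINGULAR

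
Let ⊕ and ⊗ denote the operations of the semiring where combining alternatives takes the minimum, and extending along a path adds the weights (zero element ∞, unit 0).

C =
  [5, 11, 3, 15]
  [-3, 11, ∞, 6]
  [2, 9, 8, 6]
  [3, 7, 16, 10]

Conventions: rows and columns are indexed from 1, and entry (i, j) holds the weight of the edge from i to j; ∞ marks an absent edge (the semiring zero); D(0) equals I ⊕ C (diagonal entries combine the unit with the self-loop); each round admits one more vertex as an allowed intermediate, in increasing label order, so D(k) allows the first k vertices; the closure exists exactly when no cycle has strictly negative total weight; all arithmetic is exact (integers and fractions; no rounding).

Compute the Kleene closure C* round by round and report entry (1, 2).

D(0):
  [0, 11, 3, 15]
  [-3, 0, ∞, 6]
  [2, 9, 0, 6]
  [3, 7, 16, 0]
D(1):
  [0, 11, 3, 15]
  [-3, 0, 0, 6]
  [2, 9, 0, 6]
  [3, 7, 6, 0]
D(2):
  [0, 11, 3, 15]
  [-3, 0, 0, 6]
  [2, 9, 0, 6]
  [3, 7, 6, 0]
D(3):
  [0, 11, 3, 9]
  [-3, 0, 0, 6]
  [2, 9, 0, 6]
  [3, 7, 6, 0]
D(4):
  [0, 11, 3, 9]
  [-3, 0, 0, 6]
  [2, 9, 0, 6]
  [3, 7, 6, 0]
Answer: C*[1][2] = 11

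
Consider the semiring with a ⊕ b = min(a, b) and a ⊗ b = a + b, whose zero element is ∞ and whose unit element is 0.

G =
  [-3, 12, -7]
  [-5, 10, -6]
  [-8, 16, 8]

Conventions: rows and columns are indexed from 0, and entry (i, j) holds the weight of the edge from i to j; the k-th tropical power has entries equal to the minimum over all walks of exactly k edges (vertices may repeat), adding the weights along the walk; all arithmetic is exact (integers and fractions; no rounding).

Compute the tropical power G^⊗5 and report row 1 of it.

G^⊗2:
  [-15, 9, -10]
  [-14, 7, -12]
  [-11, 4, -15]
G^⊗3:
  [-18, -3, -22]
  [-20, -2, -21]
  [-23, 1, -18]
G^⊗4:
  [-30, -6, -25]
  [-29, -8, -27]
  [-26, -11, -30]
G^⊗5:
  [-33, -18, -37]
  [-35, -17, -36]
  [-38, -14, -33]
Answer: row 1 of G^⊗5 = [-35, -17, -36]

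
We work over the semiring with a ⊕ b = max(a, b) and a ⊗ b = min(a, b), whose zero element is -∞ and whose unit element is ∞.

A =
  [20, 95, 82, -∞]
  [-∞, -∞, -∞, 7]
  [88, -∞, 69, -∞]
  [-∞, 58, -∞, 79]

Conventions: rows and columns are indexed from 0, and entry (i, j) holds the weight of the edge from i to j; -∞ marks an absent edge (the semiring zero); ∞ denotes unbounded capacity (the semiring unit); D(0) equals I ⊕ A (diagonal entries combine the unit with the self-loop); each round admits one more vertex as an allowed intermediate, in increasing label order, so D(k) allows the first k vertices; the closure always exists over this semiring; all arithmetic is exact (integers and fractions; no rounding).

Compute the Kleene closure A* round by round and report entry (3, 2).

D(0):
  [∞, 95, 82, -∞]
  [-∞, ∞, -∞, 7]
  [88, -∞, ∞, -∞]
  [-∞, 58, -∞, ∞]
D(1):
  [∞, 95, 82, -∞]
  [-∞, ∞, -∞, 7]
  [88, 88, ∞, -∞]
  [-∞, 58, -∞, ∞]
D(2):
  [∞, 95, 82, 7]
  [-∞, ∞, -∞, 7]
  [88, 88, ∞, 7]
  [-∞, 58, -∞, ∞]
D(3):
  [∞, 95, 82, 7]
  [-∞, ∞, -∞, 7]
  [88, 88, ∞, 7]
  [-∞, 58, -∞, ∞]
D(4):
  [∞, 95, 82, 7]
  [-∞, ∞, -∞, 7]
  [88, 88, ∞, 7]
  [-∞, 58, -∞, ∞]
Answer: A*[3][2] = -∞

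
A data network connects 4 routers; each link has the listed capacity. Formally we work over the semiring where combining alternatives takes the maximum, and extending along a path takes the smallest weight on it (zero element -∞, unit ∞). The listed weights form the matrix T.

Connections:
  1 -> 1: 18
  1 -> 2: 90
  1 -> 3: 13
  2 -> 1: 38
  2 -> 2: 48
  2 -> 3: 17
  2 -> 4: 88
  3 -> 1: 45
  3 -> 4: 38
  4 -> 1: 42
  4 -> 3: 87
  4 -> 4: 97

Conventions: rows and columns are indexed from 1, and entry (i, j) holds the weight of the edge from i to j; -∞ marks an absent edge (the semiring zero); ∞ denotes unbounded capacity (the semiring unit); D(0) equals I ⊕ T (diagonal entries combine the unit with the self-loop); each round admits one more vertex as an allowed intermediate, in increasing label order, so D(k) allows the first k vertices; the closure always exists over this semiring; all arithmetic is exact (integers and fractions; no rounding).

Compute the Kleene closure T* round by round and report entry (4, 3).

D(0):
  [∞, 90, 13, -∞]
  [38, ∞, 17, 88]
  [45, -∞, ∞, 38]
  [42, -∞, 87, ∞]
D(1):
  [∞, 90, 13, -∞]
  [38, ∞, 17, 88]
  [45, 45, ∞, 38]
  [42, 42, 87, ∞]
D(2):
  [∞, 90, 17, 88]
  [38, ∞, 17, 88]
  [45, 45, ∞, 45]
  [42, 42, 87, ∞]
D(3):
  [∞, 90, 17, 88]
  [38, ∞, 17, 88]
  [45, 45, ∞, 45]
  [45, 45, 87, ∞]
D(4):
  [∞, 90, 87, 88]
  [45, ∞, 87, 88]
  [45, 45, ∞, 45]
  [45, 45, 87, ∞]
Answer: T*[4][3] = 87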